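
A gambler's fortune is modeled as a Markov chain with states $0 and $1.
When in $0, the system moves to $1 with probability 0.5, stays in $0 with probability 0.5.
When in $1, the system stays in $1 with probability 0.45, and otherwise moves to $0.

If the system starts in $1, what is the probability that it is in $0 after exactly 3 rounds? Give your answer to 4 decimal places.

0.5239

Propagate the distribution vector 3 rounds from $1.
After 0 rounds: (0.0000, 1.0000)
After 1 round: (0.5500, 0.4500)
After 2 rounds: (0.5225, 0.4775)
After 3 rounds: (0.5239, 0.4761)
P(in $0 after 3 rounds) = 0.5239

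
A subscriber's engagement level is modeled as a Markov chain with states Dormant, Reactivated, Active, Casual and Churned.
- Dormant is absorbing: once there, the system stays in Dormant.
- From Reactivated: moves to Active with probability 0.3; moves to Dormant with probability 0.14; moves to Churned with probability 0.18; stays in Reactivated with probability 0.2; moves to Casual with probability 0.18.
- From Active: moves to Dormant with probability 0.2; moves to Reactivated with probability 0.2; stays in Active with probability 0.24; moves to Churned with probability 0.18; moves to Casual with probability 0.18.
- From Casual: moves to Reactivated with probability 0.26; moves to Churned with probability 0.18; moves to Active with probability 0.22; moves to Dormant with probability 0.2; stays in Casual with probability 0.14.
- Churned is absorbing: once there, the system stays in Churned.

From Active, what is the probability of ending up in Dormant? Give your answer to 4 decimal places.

Let h(s) be the probability of absorption at Dormant starting from transient state s. Then h(Dormant) = 1 and h(Churned) = 0. By first-step analysis:
h(Reactivated) = 0.14·1 + 0.2·h(Reactivated) + 0.3·h(Active) + 0.18·h(Casual) + 0.18·0
h(Active) = 0.2·1 + 0.2·h(Reactivated) + 0.24·h(Active) + 0.18·h(Casual) + 0.18·0
h(Casual) = 0.2·1 + 0.26·h(Reactivated) + 0.22·h(Active) + 0.14·h(Casual) + 0.18·0
Solving: h(Reactivated) = 0.4806, h(Active) = 0.5100, h(Casual) = 0.5083.
Starting from Active, the probability is 0.5100.

0.5100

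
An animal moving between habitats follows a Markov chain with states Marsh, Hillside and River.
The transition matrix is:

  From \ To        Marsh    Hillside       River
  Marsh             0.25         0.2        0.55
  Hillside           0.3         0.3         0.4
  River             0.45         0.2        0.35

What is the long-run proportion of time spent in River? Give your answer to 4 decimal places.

0.4306

Let the stationary distribution be π with π = πP and π_1 + π_2 + π_3 = 1.
π_1 = 0.25·π_1 + 0.3·π_2 + 0.45·π_3
π_2 = 0.2·π_1 + 0.3·π_2 + 0.2·π_3
Solving with the normalization constraint gives π = (0.3472, 0.2222, 0.4306).
So the stationary probability of River is 0.4306.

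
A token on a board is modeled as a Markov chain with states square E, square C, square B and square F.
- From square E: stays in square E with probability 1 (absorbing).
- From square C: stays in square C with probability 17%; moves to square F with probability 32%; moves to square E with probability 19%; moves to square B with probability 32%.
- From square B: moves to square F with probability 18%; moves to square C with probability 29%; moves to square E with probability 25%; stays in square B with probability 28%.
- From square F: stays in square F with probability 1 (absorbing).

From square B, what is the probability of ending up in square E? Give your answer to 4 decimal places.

0.5202

Let h(s) be the probability of absorption at square E starting from transient state s. Then h(square E) = 1 and h(square F) = 0. By first-step analysis:
h(square C) = 0.19·1 + 0.17·h(square C) + 0.32·h(square B) + 0.32·0
h(square B) = 0.25·1 + 0.29·h(square C) + 0.28·h(square B) + 0.18·0
Solving: h(square C) = 0.4295, h(square B) = 0.5202.
Starting from square B, the probability is 0.5202.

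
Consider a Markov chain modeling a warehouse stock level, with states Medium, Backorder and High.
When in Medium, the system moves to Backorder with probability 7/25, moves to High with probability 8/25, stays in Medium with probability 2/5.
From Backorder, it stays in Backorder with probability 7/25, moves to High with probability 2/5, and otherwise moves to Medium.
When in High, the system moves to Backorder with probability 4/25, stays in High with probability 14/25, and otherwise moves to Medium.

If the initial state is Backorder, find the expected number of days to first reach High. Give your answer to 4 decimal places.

2.6869

Let t(s) be the expected number of days to first reach High from state s, with t(High) = 0. Conditioning on the first day:
t(Medium) = 1 + 0.4·t(Medium) + 0.28·t(Backorder)
t(Backorder) = 1 + 0.32·t(Medium) + 0.28·t(Backorder)
Solving: t(Medium) = 2.9206, t(Backorder) = 2.6869.
Expected days from Backorder to High: 2.6869.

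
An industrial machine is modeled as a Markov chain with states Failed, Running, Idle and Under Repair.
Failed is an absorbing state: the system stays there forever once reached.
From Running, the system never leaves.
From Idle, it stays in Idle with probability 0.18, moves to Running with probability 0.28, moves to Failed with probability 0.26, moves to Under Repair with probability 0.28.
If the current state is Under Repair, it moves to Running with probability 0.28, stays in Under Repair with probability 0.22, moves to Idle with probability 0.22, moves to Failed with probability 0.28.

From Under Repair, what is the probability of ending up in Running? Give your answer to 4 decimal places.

Let h(s) be the probability of absorption at Running starting from transient state s. Then h(Running) = 1 and h(Failed) = 0. By first-step analysis:
h(Idle) = 0.26·0 + 0.28·1 + 0.18·h(Idle) + 0.28·h(Under Repair)
h(Under Repair) = 0.28·0 + 0.28·1 + 0.22·h(Idle) + 0.22·h(Under Repair)
Solving: h(Idle) = 0.5135, h(Under Repair) = 0.5038.
Starting from Under Repair, the probability is 0.5038.

0.5038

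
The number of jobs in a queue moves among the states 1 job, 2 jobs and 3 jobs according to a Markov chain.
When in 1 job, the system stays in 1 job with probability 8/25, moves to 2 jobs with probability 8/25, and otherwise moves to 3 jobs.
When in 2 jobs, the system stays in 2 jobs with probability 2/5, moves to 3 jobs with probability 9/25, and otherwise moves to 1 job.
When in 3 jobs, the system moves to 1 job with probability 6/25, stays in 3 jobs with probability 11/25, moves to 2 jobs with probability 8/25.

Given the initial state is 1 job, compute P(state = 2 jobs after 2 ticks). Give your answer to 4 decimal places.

Sum over the intermediate state after 1 tick:
P = P(1 job→1 job)·P(1 job→2 jobs) + P(1 job→2 jobs)·P(2 jobs→2 jobs) + P(1 job→3 jobs)·P(3 jobs→2 jobs)
  = 0.32×0.32 + 0.32×0.4 + 0.36×0.32
  = 0.1024 + 0.1280 + 0.1152 = 0.3456

0.3456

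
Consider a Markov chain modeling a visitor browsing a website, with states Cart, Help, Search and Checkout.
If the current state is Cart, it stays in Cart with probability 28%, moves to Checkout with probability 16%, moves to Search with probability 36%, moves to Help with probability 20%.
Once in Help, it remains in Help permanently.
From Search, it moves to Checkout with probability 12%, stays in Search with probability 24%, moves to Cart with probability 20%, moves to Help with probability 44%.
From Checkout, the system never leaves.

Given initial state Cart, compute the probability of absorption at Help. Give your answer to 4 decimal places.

0.6532

Let h(s) be the probability of absorption at Help starting from transient state s. Then h(Help) = 1 and h(Checkout) = 0. By first-step analysis:
h(Cart) = 0.28·h(Cart) + 0.2·1 + 0.36·h(Search) + 0.16·0
h(Search) = 0.2·h(Cart) + 0.44·1 + 0.24·h(Search) + 0.12·0
Solving: h(Cart) = 0.6532, h(Search) = 0.7508.
Starting from Cart, the probability is 0.6532.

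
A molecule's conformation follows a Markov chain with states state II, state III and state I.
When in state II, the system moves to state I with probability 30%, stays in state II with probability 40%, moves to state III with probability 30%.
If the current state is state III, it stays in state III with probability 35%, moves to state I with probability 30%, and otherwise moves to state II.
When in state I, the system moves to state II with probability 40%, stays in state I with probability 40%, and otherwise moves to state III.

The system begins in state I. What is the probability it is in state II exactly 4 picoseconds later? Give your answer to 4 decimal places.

0.3860

Propagate the distribution vector 4 picoseconds from state I.
After 0 picoseconds: (0.0000, 0.0000, 1.0000)
After 1 picosecond: (0.4000, 0.2000, 0.4000)
After 2 picoseconds: (0.3900, 0.2700, 0.3400)
After 3 picoseconds: (0.3865, 0.2795, 0.3340)
After 4 picoseconds: (0.3860, 0.2806, 0.3334)
P(in state II after 4 picoseconds) = 0.3860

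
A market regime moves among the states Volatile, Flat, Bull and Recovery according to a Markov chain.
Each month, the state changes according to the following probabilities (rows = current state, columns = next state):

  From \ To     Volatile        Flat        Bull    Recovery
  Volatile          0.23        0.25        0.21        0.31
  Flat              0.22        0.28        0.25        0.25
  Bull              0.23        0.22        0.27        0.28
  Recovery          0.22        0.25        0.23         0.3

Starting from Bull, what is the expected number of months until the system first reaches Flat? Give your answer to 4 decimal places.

4.2446

Let t(s) be the expected number of months to first reach Flat from state s, with t(Flat) = 0. Conditioning on the first month:
t(Volatile) = 1 + 0.23·t(Volatile) + 0.21·t(Bull) + 0.31·t(Recovery)
t(Bull) = 1 + 0.23·t(Volatile) + 0.27·t(Bull) + 0.28·t(Recovery)
t(Recovery) = 1 + 0.22·t(Volatile) + 0.23·t(Bull) + 0.3·t(Recovery)
Solving: t(Volatile) = 4.1134, t(Bull) = 4.2446, t(Recovery) = 4.1160.
Expected months from Bull to Flat: 4.2446.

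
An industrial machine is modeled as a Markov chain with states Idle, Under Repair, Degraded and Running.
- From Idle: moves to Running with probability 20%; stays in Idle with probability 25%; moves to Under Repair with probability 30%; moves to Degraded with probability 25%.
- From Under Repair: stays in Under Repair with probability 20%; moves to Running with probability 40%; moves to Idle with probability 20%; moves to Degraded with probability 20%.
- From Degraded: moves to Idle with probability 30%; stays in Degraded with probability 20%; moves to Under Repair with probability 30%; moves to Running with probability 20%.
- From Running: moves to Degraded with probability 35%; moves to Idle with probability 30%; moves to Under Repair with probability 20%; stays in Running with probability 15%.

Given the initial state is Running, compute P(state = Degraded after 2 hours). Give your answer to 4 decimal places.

Propagate the distribution vector 2 hours from Running.
After 0 hours: (0.0000, 0.0000, 0.0000, 1.0000)
After 1 hour: (0.3000, 0.2000, 0.3500, 0.1500)
After 2 hours: (0.2650, 0.2650, 0.2375, 0.2325)
P(in Degraded after 2 hours) = 0.2375

0.2375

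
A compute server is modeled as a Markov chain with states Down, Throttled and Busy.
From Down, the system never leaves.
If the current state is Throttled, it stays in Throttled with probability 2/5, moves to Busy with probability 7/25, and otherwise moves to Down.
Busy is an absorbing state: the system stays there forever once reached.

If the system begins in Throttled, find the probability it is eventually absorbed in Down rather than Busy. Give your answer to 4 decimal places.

Let h(s) be the probability of absorption at Down starting from transient state s. Then h(Down) = 1 and h(Busy) = 0. By first-step analysis:
h(Throttled) = 0.32·1 + 0.4·h(Throttled) + 0.28·0
Solving: h(Throttled) = 0.5333.
Starting from Throttled, the probability is 0.5333.

0.5333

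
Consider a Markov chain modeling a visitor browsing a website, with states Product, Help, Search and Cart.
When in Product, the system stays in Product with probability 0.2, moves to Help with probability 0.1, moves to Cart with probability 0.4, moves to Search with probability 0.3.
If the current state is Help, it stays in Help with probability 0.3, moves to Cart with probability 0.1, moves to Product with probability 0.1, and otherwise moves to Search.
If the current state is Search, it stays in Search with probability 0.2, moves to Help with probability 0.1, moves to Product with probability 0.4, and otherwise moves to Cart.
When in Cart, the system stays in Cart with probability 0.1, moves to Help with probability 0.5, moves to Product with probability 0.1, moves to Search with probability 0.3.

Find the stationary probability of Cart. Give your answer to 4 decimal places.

Let the stationary distribution be π with π = πP and π_1 + π_2 + π_3 + π_4 = 1.
π_1 = 0.2·π_1 + 0.1·π_2 + 0.4·π_3 + 0.1·π_4
π_2 = 0.1·π_1 + 0.3·π_2 + 0.1·π_3 + 0.5·π_4
π_3 = 0.3·π_1 + 0.5·π_2 + 0.2·π_3 + 0.3·π_4
Solving with the normalization constraint gives π = (0.2165, 0.2391, 0.3162, 0.2282).
So the stationary probability of Cart is 0.2282.

0.2282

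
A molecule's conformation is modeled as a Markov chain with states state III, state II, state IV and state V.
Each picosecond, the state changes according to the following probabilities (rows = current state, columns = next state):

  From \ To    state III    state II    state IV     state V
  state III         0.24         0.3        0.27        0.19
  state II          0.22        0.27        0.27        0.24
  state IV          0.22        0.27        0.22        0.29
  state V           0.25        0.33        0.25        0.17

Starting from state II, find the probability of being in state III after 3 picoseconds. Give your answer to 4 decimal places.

0.2314

Propagate the distribution vector 3 picoseconds from state II.
After 0 picoseconds: (0.0000, 1.0000, 0.0000, 0.0000)
After 1 picosecond: (0.2200, 0.2700, 0.2700, 0.2400)
After 2 picoseconds: (0.2316, 0.2910, 0.2517, 0.2257)
After 3 picoseconds: (0.2314, 0.2905, 0.2529, 0.2252)
P(in state III after 3 picoseconds) = 0.2314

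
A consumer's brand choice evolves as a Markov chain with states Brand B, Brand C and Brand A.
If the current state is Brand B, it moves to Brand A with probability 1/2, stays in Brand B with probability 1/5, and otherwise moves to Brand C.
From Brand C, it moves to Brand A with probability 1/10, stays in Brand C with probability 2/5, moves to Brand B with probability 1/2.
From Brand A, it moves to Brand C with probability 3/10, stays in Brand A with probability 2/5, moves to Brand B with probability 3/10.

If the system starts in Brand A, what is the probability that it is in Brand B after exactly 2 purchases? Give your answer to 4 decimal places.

0.3300

Sum over the intermediate state after 1 purchase:
P = P(Brand A→Brand B)·P(Brand B→Brand B) + P(Brand A→Brand C)·P(Brand C→Brand B) + P(Brand A→Brand A)·P(Brand A→Brand B)
  = 0.3×0.2 + 0.3×0.5 + 0.4×0.3
  = 0.0600 + 0.1500 + 0.1200 = 0.3300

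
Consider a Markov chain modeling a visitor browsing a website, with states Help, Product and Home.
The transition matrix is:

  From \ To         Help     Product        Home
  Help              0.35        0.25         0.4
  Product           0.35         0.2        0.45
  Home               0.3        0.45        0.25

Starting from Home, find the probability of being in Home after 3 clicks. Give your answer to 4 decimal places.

0.3561

Propagate the distribution vector 3 clicks from Home.
After 0 clicks: (0.0000, 0.0000, 1.0000)
After 1 click: (0.3000, 0.4500, 0.2500)
After 2 clicks: (0.3375, 0.2775, 0.3850)
After 3 clicks: (0.3308, 0.3131, 0.3561)
P(in Home after 3 clicks) = 0.3561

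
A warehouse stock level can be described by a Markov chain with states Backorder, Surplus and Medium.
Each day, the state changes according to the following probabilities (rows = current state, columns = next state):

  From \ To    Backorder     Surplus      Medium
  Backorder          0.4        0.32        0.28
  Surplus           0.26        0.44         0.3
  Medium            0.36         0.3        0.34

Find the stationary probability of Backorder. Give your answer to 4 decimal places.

0.3378

Let the stationary distribution be π with π = πP and π_1 + π_2 + π_3 = 1.
π_1 = 0.4·π_1 + 0.26·π_2 + 0.36·π_3
π_2 = 0.32·π_1 + 0.44·π_2 + 0.3·π_3
Solving with the normalization constraint gives π = (0.3378, 0.3567, 0.3055).
So the stationary probability of Backorder is 0.3378.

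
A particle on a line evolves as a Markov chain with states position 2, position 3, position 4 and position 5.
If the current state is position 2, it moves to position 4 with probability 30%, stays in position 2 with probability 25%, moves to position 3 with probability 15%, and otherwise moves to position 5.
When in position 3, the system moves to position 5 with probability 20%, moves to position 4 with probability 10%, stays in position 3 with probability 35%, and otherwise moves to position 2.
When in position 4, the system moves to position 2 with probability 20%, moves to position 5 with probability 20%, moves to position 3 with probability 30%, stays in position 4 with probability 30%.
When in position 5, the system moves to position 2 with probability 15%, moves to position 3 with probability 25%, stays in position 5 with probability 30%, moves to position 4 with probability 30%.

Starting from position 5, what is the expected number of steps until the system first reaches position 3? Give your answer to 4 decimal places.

4.0541

Let t(s) be the expected number of steps to first reach position 3 from state s, with t(position 3) = 0. Conditioning on the first step:
t(position 2) = 1 + 0.25·t(position 2) + 0.3·t(position 4) + 0.3·t(position 5)
t(position 4) = 1 + 0.2·t(position 2) + 0.3·t(position 4) + 0.2·t(position 5)
t(position 5) = 1 + 0.15·t(position 2) + 0.3·t(position 4) + 0.3·t(position 5)
Solving: t(position 2) = 4.5045, t(position 4) = 3.8739, t(position 5) = 4.0541.
Expected steps from position 5 to position 3: 4.0541.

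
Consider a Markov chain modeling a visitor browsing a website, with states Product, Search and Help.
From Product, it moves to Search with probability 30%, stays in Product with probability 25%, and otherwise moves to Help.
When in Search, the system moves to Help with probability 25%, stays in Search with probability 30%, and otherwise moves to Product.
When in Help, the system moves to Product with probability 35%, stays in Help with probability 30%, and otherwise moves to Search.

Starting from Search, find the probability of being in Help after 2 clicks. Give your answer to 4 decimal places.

Sum over the intermediate state after 1 click:
P = P(Search→Product)·P(Product→Help) + P(Search→Search)·P(Search→Help) + P(Search→Help)·P(Help→Help)
  = 0.45×0.45 + 0.3×0.25 + 0.25×0.3
  = 0.2025 + 0.0750 + 0.0750 = 0.3525

0.3525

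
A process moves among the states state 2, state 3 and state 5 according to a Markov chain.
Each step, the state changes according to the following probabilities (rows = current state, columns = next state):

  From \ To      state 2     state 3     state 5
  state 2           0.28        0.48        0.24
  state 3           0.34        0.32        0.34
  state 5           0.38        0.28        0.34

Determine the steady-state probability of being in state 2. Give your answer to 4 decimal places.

Let the stationary distribution be π with π = πP and π_1 + π_2 + π_3 = 1.
π_1 = 0.28·π_1 + 0.34·π_2 + 0.38·π_3
π_2 = 0.48·π_1 + 0.32·π_2 + 0.28·π_3
Solving with the normalization constraint gives π = (0.3323, 0.3609, 0.3068).
So the stationary probability of state 2 is 0.3323.

0.3323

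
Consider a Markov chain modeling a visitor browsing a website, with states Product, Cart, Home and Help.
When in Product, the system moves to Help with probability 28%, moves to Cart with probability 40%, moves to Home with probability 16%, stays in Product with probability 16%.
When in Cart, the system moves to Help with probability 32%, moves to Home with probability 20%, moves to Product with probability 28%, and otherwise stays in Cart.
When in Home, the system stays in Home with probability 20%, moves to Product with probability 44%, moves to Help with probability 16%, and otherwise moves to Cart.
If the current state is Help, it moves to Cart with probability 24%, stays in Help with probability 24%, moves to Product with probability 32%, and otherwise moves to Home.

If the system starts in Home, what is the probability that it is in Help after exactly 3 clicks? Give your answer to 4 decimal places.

Propagate the distribution vector 3 clicks from Home.
After 0 clicks: (0.0000, 0.0000, 1.0000, 0.0000)
After 1 click: (0.4400, 0.2000, 0.2000, 0.1600)
After 2 clicks: (0.2656, 0.2944, 0.1824, 0.2576)
After 3 clicks: (0.2876, 0.2634, 0.1894, 0.2596)
P(in Help after 3 clicks) = 0.2596

0.2596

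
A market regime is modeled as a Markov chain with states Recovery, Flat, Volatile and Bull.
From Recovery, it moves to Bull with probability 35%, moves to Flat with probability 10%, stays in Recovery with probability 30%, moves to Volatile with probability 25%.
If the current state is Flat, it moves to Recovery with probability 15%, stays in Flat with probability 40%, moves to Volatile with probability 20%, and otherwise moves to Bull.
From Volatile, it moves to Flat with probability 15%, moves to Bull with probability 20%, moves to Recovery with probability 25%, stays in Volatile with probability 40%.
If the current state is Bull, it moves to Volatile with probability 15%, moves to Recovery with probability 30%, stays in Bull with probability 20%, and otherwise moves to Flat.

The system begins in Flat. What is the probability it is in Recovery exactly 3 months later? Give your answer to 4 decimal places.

0.2444

Propagate the distribution vector 3 months from Flat.
After 0 months: (0.0000, 1.0000, 0.0000, 0.0000)
After 1 month: (0.1500, 0.4000, 0.2000, 0.2500)
After 2 months: (0.2300, 0.2925, 0.2350, 0.2425)
After 3 months: (0.2444, 0.2601, 0.2464, 0.2491)
P(in Recovery after 3 months) = 0.2444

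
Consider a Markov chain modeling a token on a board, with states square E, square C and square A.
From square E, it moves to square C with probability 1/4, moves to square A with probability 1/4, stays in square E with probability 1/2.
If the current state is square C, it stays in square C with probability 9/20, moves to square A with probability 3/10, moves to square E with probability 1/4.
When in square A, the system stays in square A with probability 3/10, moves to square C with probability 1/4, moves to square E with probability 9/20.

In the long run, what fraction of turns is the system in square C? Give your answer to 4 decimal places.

0.3125

Let the stationary distribution be π with π = πP and π_1 + π_2 + π_3 = 1.
π_1 = 0.5·π_1 + 0.25·π_2 + 0.45·π_3
π_2 = 0.25·π_1 + 0.45·π_2 + 0.25·π_3
Solving with the normalization constraint gives π = (0.4079, 0.3125, 0.2796).
So the stationary probability of square C is 0.3125.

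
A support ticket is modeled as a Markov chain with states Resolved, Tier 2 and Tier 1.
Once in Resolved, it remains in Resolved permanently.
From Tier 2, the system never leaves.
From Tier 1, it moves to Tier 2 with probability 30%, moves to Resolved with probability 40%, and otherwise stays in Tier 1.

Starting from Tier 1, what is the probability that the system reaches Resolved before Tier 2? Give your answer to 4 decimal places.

Let h(s) be the probability of absorption at Resolved starting from transient state s. Then h(Resolved) = 1 and h(Tier 2) = 0. By first-step analysis:
h(Tier 1) = 0.4·1 + 0.3·0 + 0.3·h(Tier 1)
Solving: h(Tier 1) = 0.5714.
Starting from Tier 1, the probability is 0.5714.

0.5714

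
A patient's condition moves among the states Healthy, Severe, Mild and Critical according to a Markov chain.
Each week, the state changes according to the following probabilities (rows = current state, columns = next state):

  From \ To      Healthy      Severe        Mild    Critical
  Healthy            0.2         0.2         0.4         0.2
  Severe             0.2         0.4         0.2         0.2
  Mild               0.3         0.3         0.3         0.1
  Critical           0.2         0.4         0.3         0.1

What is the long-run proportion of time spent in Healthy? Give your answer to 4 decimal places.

Let the stationary distribution be π with π = πP and π_1 + π_2 + π_3 + π_4 = 1.
π_1 = 0.2·π_1 + 0.2·π_2 + 0.3·π_3 + 0.2·π_4
π_2 = 0.2·π_1 + 0.4·π_2 + 0.3·π_3 + 0.4·π_4
π_3 = 0.4·π_1 + 0.2·π_2 + 0.3·π_3 + 0.3·π_4
Solving with the normalization constraint gives π = (0.2290, 0.3252, 0.2904, 0.1554).
So the stationary probability of Healthy is 0.2290.

0.2290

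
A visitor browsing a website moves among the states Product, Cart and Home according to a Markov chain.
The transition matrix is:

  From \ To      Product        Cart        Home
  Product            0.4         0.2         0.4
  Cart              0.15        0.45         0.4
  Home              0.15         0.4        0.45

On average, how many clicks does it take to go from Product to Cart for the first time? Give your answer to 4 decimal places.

3.5185

Let t(s) be the expected number of clicks to first reach Cart from state s, with t(Cart) = 0. Conditioning on the first click:
t(Product) = 1 + 0.4·t(Product) + 0.4·t(Home)
t(Home) = 1 + 0.15·t(Product) + 0.45·t(Home)
Solving: t(Product) = 3.5185, t(Home) = 2.7778.
Expected clicks from Product to Cart: 3.5185.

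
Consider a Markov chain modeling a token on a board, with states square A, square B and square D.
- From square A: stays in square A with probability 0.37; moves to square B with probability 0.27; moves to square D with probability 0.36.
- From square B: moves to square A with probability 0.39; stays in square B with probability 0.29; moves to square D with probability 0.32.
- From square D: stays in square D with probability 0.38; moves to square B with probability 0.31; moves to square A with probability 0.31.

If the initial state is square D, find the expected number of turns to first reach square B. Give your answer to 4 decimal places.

3.3692

Let t(s) be the expected number of turns to first reach square B from state s, with t(square B) = 0. Conditioning on the first turn:
t(square A) = 1 + 0.37·t(square A) + 0.36·t(square D)
t(square D) = 1 + 0.31·t(square A) + 0.38·t(square D)
Solving: t(square A) = 3.5125, t(square D) = 3.3692.
Expected turns from square D to square B: 3.3692.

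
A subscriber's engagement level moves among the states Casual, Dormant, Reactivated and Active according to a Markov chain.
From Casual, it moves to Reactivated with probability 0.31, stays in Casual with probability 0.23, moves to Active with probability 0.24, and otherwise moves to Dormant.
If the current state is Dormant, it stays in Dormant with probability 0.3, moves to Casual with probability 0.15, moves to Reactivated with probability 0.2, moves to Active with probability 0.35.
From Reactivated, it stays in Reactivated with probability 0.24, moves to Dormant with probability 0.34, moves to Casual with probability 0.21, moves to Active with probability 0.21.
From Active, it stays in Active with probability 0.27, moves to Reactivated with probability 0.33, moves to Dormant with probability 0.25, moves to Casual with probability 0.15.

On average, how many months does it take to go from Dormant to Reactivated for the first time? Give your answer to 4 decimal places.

3.8774

Let t(s) be the expected number of months to first reach Reactivated from state s, with t(Reactivated) = 0. Conditioning on the first month:
t(Casual) = 1 + 0.23·t(Casual) + 0.22·t(Dormant) + 0.24·t(Active)
t(Dormant) = 1 + 0.15·t(Casual) + 0.3·t(Dormant) + 0.35·t(Active)
t(Active) = 1 + 0.15·t(Casual) + 0.25·t(Dormant) + 0.27·t(Active)
Solving: t(Casual) = 3.4696, t(Dormant) = 3.8774, t(Active) = 3.4107.
Expected months from Dormant to Reactivated: 3.8774.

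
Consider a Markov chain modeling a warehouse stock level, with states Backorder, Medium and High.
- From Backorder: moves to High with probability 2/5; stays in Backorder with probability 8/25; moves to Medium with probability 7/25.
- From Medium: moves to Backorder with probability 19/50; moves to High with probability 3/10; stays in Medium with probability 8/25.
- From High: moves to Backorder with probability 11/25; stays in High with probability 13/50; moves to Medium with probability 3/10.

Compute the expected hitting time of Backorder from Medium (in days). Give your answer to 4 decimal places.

2.5169

Let t(s) be the expected number of days to first reach Backorder from state s, with t(Backorder) = 0. Conditioning on the first day:
t(Medium) = 1 + 0.32·t(Medium) + 0.3·t(High)
t(High) = 1 + 0.3·t(Medium) + 0.26·t(High)
Solving: t(Medium) = 2.5169, t(High) = 2.3717.
Expected days from Medium to Backorder: 2.5169.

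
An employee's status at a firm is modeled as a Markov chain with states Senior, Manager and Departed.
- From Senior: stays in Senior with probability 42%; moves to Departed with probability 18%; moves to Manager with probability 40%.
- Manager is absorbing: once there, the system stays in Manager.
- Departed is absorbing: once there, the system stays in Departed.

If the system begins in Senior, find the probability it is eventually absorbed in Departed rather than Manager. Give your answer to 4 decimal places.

Let h(s) be the probability of absorption at Departed starting from transient state s. Then h(Departed) = 1 and h(Manager) = 0. By first-step analysis:
h(Senior) = 0.42·h(Senior) + 0.4·0 + 0.18·1
Solving: h(Senior) = 0.3103.
Starting from Senior, the probability is 0.3103.

0.3103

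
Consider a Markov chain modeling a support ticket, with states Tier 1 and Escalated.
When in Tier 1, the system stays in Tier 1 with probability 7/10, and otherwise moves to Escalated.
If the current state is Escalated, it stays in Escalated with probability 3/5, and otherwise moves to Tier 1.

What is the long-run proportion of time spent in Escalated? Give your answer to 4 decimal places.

Let the stationary distribution be π with π = πP and π_1 + π_2 = 1.
π_1 = 0.7·π_1 + 0.4·π_2
Solving with the normalization constraint gives π = (0.5714, 0.4286).
So the stationary probability of Escalated is 0.4286.

0.4286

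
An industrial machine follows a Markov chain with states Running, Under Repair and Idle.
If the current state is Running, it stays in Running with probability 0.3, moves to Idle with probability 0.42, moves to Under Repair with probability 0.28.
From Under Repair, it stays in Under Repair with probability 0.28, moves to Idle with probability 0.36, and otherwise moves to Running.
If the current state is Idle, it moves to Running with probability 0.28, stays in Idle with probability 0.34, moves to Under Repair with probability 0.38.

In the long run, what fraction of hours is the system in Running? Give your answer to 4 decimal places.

0.3116

Let the stationary distribution be π with π = πP and π_1 + π_2 + π_3 = 1.
π_1 = 0.3·π_1 + 0.36·π_2 + 0.28·π_3
π_2 = 0.28·π_1 + 0.28·π_2 + 0.38·π_3
Solving with the normalization constraint gives π = (0.3116, 0.3171, 0.3713).
So the stationary probability of Running is 0.3116.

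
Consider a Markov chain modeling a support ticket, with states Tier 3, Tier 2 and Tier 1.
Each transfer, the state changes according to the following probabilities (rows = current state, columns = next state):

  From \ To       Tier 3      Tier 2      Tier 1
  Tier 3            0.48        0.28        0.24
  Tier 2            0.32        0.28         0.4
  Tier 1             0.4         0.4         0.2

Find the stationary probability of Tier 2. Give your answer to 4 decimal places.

Let the stationary distribution be π with π = πP and π_1 + π_2 + π_3 = 1.
π_1 = 0.48·π_1 + 0.32·π_2 + 0.4·π_3
π_2 = 0.28·π_1 + 0.28·π_2 + 0.4·π_3
Solving with the normalization constraint gives π = (0.4075, 0.3135, 0.2790).
So the stationary probability of Tier 2 is 0.3135.

0.3135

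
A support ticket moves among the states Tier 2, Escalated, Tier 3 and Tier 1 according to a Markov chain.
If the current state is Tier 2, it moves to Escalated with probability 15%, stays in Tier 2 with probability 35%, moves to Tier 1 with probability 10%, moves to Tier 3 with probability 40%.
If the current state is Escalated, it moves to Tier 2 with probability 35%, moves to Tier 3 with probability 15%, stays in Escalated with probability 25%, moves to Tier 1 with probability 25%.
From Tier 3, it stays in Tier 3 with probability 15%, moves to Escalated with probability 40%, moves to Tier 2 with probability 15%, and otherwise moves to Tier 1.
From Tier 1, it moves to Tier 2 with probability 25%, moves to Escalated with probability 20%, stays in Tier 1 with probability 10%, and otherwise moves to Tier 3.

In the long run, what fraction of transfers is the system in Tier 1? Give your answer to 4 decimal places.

Let the stationary distribution be π with π = πP and π_1 + π_2 + π_3 + π_4 = 1.
π_1 = 0.35·π_1 + 0.35·π_2 + 0.15·π_3 + 0.25·π_4
π_2 = 0.15·π_1 + 0.25·π_2 + 0.4·π_3 + 0.2·π_4
π_3 = 0.4·π_1 + 0.15·π_2 + 0.15·π_3 + 0.45·π_4
Solving with the normalization constraint gives π = (0.2753, 0.2543, 0.2769, 0.1935).
So the stationary probability of Tier 1 is 0.1935.

0.1935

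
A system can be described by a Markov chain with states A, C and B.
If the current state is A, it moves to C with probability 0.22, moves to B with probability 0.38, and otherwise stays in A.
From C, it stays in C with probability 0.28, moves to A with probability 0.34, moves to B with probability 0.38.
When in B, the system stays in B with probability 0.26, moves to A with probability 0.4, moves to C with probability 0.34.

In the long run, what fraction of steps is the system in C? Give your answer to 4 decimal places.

Let the stationary distribution be π with π = πP and π_1 + π_2 + π_3 = 1.
π_1 = 0.4·π_1 + 0.34·π_2 + 0.4·π_3
π_2 = 0.22·π_1 + 0.28·π_2 + 0.34·π_3
Solving with the normalization constraint gives π = (0.3834, 0.2774, 0.3393).
So the stationary probability of C is 0.2774.

0.2774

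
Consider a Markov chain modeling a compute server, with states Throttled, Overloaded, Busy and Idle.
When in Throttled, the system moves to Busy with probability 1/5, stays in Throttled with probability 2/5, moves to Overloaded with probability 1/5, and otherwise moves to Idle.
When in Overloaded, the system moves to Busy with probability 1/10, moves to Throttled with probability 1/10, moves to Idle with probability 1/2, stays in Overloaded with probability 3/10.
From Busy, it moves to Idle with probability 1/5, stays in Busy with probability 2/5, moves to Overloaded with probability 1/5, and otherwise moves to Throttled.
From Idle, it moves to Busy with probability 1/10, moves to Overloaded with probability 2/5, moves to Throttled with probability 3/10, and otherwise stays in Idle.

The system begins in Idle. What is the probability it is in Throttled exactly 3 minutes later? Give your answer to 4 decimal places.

0.2520

Propagate the distribution vector 3 minutes from Idle.
After 0 minutes: (0.0000, 0.0000, 0.0000, 1.0000)
After 1 minute: (0.3000, 0.4000, 0.1000, 0.2000)
After 2 minutes: (0.2400, 0.2800, 0.1600, 0.3200)
After 3 minutes: (0.2520, 0.2920, 0.1720, 0.2840)
P(in Throttled after 3 minutes) = 0.2520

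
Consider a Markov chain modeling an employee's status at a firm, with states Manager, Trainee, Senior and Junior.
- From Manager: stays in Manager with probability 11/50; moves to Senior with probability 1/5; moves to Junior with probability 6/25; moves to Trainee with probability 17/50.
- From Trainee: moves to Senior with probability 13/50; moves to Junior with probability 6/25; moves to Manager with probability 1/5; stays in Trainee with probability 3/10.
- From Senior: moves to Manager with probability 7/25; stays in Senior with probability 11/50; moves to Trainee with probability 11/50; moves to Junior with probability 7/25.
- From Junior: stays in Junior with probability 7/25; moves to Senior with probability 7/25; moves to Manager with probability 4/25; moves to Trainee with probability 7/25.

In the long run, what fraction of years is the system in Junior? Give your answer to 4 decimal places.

0.2601

Let the stationary distribution be π with π = πP and π_1 + π_2 + π_3 + π_4 = 1.
π_1 = 0.22·π_1 + 0.2·π_2 + 0.28·π_3 + 0.16·π_4
π_2 = 0.34·π_1 + 0.3·π_2 + 0.22·π_3 + 0.28·π_4
π_3 = 0.2·π_1 + 0.26·π_2 + 0.22·π_3 + 0.28·π_4
Solving with the normalization constraint gives π = (0.2133, 0.2839, 0.2427, 0.2601).
So the stationary probability of Junior is 0.2601.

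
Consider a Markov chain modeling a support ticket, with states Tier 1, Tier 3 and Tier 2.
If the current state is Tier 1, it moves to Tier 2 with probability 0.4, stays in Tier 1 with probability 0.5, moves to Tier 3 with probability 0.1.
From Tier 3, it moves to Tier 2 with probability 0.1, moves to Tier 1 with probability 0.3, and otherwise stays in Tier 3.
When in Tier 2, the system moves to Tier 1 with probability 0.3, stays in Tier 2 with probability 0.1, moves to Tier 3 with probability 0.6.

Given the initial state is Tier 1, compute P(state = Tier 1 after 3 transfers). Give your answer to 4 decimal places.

0.3800

Propagate the distribution vector 3 transfers from Tier 1.
After 0 transfers: (1.0000, 0.0000, 0.0000)
After 1 transfer: (0.5000, 0.1000, 0.4000)
After 2 transfers: (0.4000, 0.3500, 0.2500)
After 3 transfers: (0.3800, 0.4000, 0.2200)
P(in Tier 1 after 3 transfers) = 0.3800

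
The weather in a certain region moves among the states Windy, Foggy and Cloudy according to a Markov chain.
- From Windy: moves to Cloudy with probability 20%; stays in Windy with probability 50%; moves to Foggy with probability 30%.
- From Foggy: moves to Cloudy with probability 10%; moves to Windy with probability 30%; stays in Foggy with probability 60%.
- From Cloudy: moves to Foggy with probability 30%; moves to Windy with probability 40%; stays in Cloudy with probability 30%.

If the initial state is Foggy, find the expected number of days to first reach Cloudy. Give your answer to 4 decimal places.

7.2727

Let t(s) be the expected number of days to first reach Cloudy from state s, with t(Cloudy) = 0. Conditioning on the first day:
t(Windy) = 1 + 0.5·t(Windy) + 0.3·t(Foggy)
t(Foggy) = 1 + 0.3·t(Windy) + 0.6·t(Foggy)
Solving: t(Windy) = 6.3636, t(Foggy) = 7.2727.
Expected days from Foggy to Cloudy: 7.2727.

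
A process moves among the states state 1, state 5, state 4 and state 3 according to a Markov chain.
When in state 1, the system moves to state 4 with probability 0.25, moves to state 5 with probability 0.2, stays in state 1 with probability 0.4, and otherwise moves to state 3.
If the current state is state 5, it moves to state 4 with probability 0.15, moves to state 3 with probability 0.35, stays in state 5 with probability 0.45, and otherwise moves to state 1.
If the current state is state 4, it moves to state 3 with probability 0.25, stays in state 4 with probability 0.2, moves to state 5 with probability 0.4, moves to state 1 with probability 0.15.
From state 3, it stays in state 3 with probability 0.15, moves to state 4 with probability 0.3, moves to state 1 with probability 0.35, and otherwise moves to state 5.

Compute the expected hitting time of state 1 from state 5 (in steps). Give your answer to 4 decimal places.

6.5532

Let t(s) be the expected number of steps to first reach state 1 from state s, with t(state 1) = 0. Conditioning on the first step:
t(state 5) = 1 + 0.45·t(state 5) + 0.15·t(state 4) + 0.35·t(state 3)
t(state 4) = 1 + 0.4·t(state 5) + 0.2·t(state 4) + 0.25·t(state 3)
t(state 3) = 1 + 0.2·t(state 5) + 0.3·t(state 4) + 0.15·t(state 3)
Solving: t(state 5) = 6.5532, t(state 4) = 6.0426, t(state 3) = 4.8511.
Expected steps from state 5 to state 1: 6.5532.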